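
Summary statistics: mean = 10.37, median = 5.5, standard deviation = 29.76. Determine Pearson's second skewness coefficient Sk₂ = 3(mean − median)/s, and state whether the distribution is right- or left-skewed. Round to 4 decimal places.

Sk₂ = 3(10.37 − 5.5) / 29.76 = 3 × 4.8700 / 29.76
    = 14.6100 / 29.76 ≈ 0.4909
Sk₂ > 0 ⇒ mean > median ⇒ right-skewed (positive skew).

0.4909, right-skewed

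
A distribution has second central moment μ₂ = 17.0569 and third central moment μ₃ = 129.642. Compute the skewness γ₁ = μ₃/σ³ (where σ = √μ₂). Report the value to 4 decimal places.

1.8403

σ = √μ₂ = √17.0569 = 4.13000
σ³ = μ₂^(3/2) = 70.44500
γ₁ = μ₃/σ³ = 129.642 / 70.44500 ≈ 1.8403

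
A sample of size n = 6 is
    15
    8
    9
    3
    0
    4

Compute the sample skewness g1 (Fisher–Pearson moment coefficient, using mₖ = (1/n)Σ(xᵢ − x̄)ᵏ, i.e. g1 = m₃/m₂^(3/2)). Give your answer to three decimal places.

0.437

x̄ = (15 + 8 + 9 + 3 + 0 + 4) / 6 = 6.5000
deviations (xᵢ − x̄): 8.5000, 1.5000, 2.5000, -3.5000, -6.5000, -2.5000
Σ(xᵢ − x̄)² = 141.5000 ⇒ m₂ = 141.5000/6 = 23.58333
Σ(xᵢ − x̄)³ = 300.0000 ⇒ m₃ = 300.0000/6 = 50.00000
m₂^(3/2) = 23.58333^(1.5) = 114.52697
g1 = m₃ / m₂^(3/2) = 50.00000 / 114.52697 ≈ 0.437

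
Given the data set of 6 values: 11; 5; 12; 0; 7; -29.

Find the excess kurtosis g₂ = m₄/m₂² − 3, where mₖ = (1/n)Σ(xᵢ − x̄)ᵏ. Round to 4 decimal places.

0.6402

x̄ = 1.0000
Σ(xᵢ − x̄)² = 1174.0000 ⇒ m₂ = 195.66667
Σ(xᵢ − x̄)⁴ = 836194.0000 ⇒ m₄ = 139365.66667
m₂² = 38285.44444
g₂ = m₄/m₂² − 3 = 3.64017 − 3 ≈ 0.6402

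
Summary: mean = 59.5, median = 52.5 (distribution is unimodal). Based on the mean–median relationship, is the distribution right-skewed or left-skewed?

right-skewed

mean − median = 59.5 − 52.5 = 7.0
mean > median ⇒ the longer tail is on the right ⇒ right-skewed (positively skewed).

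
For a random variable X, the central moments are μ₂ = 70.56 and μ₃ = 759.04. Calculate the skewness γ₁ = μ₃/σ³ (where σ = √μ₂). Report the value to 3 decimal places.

1.281

σ = √μ₂ = √70.56 = 8.40000
σ³ = μ₂^(3/2) = 592.70400
γ₁ = μ₃/σ³ = 759.04 / 592.70400 ≈ 1.281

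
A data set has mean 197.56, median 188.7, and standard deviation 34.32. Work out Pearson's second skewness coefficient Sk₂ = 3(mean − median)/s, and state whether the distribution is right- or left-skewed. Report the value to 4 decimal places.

Sk₂ = 3(197.56 − 188.7) / 34.32 = 3 × 8.8600 / 34.32
    = 26.5800 / 34.32 ≈ 0.7745
Sk₂ > 0 ⇒ mean > median ⇒ right-skewed (positive skew).

0.7745, right-skewed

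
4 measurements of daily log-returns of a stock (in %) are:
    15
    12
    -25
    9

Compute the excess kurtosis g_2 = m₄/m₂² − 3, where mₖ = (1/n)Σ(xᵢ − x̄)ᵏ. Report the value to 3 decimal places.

-0.712

x̄ = 2.7500
Σ(xᵢ − x̄)² = 1044.7500 ⇒ m₂ = 261.18750
Σ(xᵢ − x̄)⁴ = 624361.8281 ⇒ m₄ = 156090.45703
m₂² = 68218.91016
g_2 = m₄/m₂² − 3 = 2.28808 − 3 ≈ -0.712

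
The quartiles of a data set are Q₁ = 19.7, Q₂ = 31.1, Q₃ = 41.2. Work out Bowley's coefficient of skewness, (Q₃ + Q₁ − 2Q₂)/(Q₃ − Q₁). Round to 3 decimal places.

-0.060

numerator: Q₃ + Q₁ − 2Q₂ = 41.2 + 19.7 − 2×31.1 = -1.3000
denominator: Q₃ − Q₁ = 41.2 − 19.7 = 21.5000
Bowley skewness = -1.3000 / 21.5000 ≈ -0.060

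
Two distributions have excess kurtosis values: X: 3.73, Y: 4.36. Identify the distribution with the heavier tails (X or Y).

Higher excess kurtosis ⇒ heavier tails relative to the normal distribution.
3.73 vs 4.36: the larger is 4.36, so Y has heavier tails.

Y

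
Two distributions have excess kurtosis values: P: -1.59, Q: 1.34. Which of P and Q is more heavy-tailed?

Q

Higher excess kurtosis ⇒ heavier tails relative to the normal distribution.
-1.59 vs 1.34: the larger is 1.34, so Q has heavier tails. (Q is leptokurtic — heavier-than-normal tails; the other is platykurtic.)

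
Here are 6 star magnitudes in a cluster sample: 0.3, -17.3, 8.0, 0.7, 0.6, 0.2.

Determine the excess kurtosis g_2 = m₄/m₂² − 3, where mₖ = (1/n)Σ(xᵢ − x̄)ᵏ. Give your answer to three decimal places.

x̄ = -1.2500
Σ(xᵢ − x̄)² = 354.8950 ⇒ m₂ = 59.14917
Σ(xᵢ − x̄)⁴ = 73716.3544 ⇒ m₄ = 12286.05907
m₂² = 3498.62392
g_2 = m₄/m₂² − 3 = 3.51168 − 3 ≈ 0.512

0.512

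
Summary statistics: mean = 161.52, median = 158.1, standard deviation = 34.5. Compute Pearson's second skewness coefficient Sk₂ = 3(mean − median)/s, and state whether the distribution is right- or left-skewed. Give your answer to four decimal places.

Sk₂ = 3(161.52 − 158.1) / 34.5 = 3 × 3.4200 / 34.5
    = 10.2600 / 34.5 ≈ 0.2974
Sk₂ > 0 ⇒ mean > median ⇒ right-skewed (positive skew).

0.2974, right-skewed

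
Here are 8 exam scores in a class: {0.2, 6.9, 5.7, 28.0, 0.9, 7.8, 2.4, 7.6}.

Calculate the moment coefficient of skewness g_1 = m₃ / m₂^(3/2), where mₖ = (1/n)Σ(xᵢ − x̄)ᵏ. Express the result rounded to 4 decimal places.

x̄ = (0.2 + 6.9 + 5.7 + 28.0 + 0.9 + 7.8 + 2.4 + 7.6) / 8 = 7.4375
deviations (xᵢ − x̄): -7.2375, -0.5375, -1.7375, 20.5625, -6.5375, 0.3625, -5.0375, 0.1625
Σ(xᵢ − x̄)² = 546.7787 ⇒ m₂ = 546.7787/8 = 68.34734
Σ(xᵢ − x̄)³ = 7902.4640 ⇒ m₃ = 7902.4640/8 = 987.80800
m₂^(3/2) = 68.34734^(1.5) = 565.04425
g_1 = m₃ / m₂^(3/2) = 987.80800 / 565.04425 ≈ 1.7482

1.7482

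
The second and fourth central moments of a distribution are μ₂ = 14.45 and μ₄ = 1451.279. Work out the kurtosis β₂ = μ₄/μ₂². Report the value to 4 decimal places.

μ₂² = 14.45² = 208.80250
μ₄/μ₂² = 1451.279 / 208.80250 = 6.95049
β₂ ≈ 6.9505

6.9505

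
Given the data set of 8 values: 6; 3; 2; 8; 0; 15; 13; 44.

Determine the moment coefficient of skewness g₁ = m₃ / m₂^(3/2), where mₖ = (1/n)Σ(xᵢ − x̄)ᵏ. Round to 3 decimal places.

1.697

x̄ = (6 + 3 + 2 + 8 + 0 + 15 + 13 + 44) / 8 = 11.3750
deviations (xᵢ − x̄): -5.3750, -8.3750, -9.3750, -3.3750, -11.3750, 3.6250, 1.6250, 32.6250
Σ(xᵢ − x̄)² = 1407.8750 ⇒ m₂ = 1407.8750/8 = 175.98438
Σ(xᵢ − x̄)³ = 31700.7188 ⇒ m₃ = 31700.7188/8 = 3962.58984
m₂^(3/2) = 175.98438^(1.5) = 2334.59293
g₁ = m₃ / m₂^(3/2) = 3962.58984 / 2334.59293 ≈ 1.697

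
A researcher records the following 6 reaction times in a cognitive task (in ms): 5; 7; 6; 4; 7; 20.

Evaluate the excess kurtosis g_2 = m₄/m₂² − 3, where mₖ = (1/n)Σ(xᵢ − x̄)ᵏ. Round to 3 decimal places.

x̄ = 8.1667
Σ(xᵢ − x̄)² = 174.8333 ⇒ m₂ = 29.13889
Σ(xᵢ − x̄)⁴ = 20035.4861 ⇒ m₄ = 3339.24769
m₂² = 849.07485
g_2 = m₄/m₂² − 3 = 3.93281 − 3 ≈ 0.933

0.933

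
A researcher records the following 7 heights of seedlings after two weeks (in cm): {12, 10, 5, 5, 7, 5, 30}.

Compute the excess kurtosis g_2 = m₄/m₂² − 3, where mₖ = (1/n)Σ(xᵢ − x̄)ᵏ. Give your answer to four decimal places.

1.3184

x̄ = 10.5714
Σ(xᵢ − x̄)² = 485.7143 ⇒ m₂ = 69.38776
Σ(xᵢ − x̄)⁴ = 145540.6997 ⇒ m₄ = 20791.52853
m₂² = 4814.66056
g_2 = m₄/m₂² − 3 = 4.31838 − 3 ≈ 1.3184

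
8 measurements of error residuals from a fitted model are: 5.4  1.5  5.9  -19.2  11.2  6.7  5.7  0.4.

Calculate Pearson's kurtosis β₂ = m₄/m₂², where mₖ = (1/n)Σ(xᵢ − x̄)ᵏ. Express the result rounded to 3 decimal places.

4.840

x̄ = 2.2000
Σ(xᵢ − x̄)² = 599.1200 ⇒ m₂ = 74.89000
Σ(xᵢ − x̄)⁴ = 217151.4980 ⇒ m₄ = 27143.93725
m₂² = 5608.51210
β₂ = m₄/m₂² = 27143.93725 / 5608.51210 ≈ 4.840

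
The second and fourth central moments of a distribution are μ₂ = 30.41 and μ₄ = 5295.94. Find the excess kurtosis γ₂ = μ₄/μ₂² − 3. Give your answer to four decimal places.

μ₂² = 30.41² = 924.76810
μ₄/μ₂² = 5295.94 / 924.76810 = 5.72678
γ₂ = 5.72678 − 3 ≈ 2.7268

2.7268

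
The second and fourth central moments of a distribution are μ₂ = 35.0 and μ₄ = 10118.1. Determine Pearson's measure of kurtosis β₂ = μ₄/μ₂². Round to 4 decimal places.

8.2597

μ₂² = 35.0² = 1225.00000
μ₄/μ₂² = 10118.1 / 1225.00000 = 8.25967
β₂ ≈ 8.2597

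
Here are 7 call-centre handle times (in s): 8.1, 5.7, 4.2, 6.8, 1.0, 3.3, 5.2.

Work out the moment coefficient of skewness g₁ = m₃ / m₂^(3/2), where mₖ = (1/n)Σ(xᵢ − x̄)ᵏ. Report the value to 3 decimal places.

-0.332

x̄ = (8.1 + 5.7 + 4.2 + 6.8 + 1.0 + 3.3 + 5.2) / 7 = 4.9000
deviations (xᵢ − x̄): 3.2000, 0.8000, -0.7000, 1.9000, -3.9000, -1.6000, 0.3000
Σ(xᵢ − x̄)² = 32.8400 ⇒ m₂ = 32.8400/7 = 4.69143
Σ(xᵢ − x̄)³ = -23.5920 ⇒ m₃ = -23.5920/7 = -3.37029
m₂^(3/2) = 4.69143^(1.5) = 10.16150
g₁ = m₃ / m₂^(3/2) = -3.37029 / 10.16150 ≈ -0.332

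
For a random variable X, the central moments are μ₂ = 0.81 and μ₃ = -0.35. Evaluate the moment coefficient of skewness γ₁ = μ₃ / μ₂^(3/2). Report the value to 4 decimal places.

σ = √μ₂ = √0.81 = 0.90000
σ³ = μ₂^(3/2) = 0.72900
γ₁ = μ₃/σ³ = -0.35 / 0.72900 ≈ -0.4801

-0.4801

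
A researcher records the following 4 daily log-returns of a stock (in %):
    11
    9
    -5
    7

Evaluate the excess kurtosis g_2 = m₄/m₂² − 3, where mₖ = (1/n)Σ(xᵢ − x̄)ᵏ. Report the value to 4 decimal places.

x̄ = 5.5000
Σ(xᵢ − x̄)² = 155.0000 ⇒ m₂ = 38.75000
Σ(xᵢ − x̄)⁴ = 13225.2500 ⇒ m₄ = 3306.31250
m₂² = 1501.56250
g_2 = m₄/m₂² − 3 = 2.20191 − 3 ≈ -0.7981

-0.7981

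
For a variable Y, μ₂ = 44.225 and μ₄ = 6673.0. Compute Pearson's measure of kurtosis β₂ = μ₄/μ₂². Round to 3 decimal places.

μ₂² = 44.225² = 1955.85063
μ₄/μ₂² = 6673.0 / 1955.85063 = 3.41181
β₂ ≈ 3.412

3.412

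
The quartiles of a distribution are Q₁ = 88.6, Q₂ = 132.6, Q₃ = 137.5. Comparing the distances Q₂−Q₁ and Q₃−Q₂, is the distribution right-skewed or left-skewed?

Q₂ − Q₁ = 44.0;  Q₃ − Q₂ = 4.9
Q₂ − Q₁ > Q₃ − Q₂ ⇒ the lower half is more spread out ⇒ left-skewed.

left-skewed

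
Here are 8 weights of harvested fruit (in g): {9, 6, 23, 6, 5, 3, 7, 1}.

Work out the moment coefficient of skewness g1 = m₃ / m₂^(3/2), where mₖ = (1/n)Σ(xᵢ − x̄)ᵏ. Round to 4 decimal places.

1.6812

x̄ = (9 + 6 + 23 + 6 + 5 + 3 + 7 + 1) / 8 = 7.5000
deviations (xᵢ − x̄): 1.5000, -1.5000, 15.5000, -1.5000, -2.5000, -4.5000, -0.5000, -6.5000
Σ(xᵢ − x̄)² = 316.0000 ⇒ m₂ = 316.0000/8 = 39.50000
Σ(xᵢ − x̄)³ = 3339.0000 ⇒ m₃ = 3339.0000/8 = 417.37500
m₂^(3/2) = 39.50000^(1.5) = 248.25365
g1 = m₃ / m₂^(3/2) = 417.37500 / 248.25365 ≈ 1.6812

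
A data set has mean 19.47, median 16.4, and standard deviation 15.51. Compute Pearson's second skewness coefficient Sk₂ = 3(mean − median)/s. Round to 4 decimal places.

0.5938

Sk₂ = 3(19.47 − 16.4) / 15.51 = 3 × 3.0700 / 15.51
    = 9.2100 / 15.51 ≈ 0.5938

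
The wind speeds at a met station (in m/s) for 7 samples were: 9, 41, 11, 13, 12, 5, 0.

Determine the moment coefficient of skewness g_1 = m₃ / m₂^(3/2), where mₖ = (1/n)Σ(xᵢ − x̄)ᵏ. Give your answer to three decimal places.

x̄ = (9 + 41 + 11 + 13 + 12 + 5 + 0) / 7 = 13.0000
deviations (xᵢ − x̄): -4.0000, 28.0000, -2.0000, 0.0000, -1.0000, -8.0000, -13.0000
Σ(xᵢ − x̄)² = 1038.0000 ⇒ m₂ = 1038.0000/7 = 148.28571
Σ(xᵢ − x̄)³ = 19170.0000 ⇒ m₃ = 19170.0000/7 = 2738.57143
m₂^(3/2) = 148.28571^(1.5) = 1805.71402
g_1 = m₃ / m₂^(3/2) = 2738.57143 / 1805.71402 ≈ 1.517

1.517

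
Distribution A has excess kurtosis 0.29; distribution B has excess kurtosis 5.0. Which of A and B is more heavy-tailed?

B

Higher excess kurtosis ⇒ heavier tails relative to the normal distribution.
0.29 vs 5.0: the larger is 5.0, so B has heavier tails.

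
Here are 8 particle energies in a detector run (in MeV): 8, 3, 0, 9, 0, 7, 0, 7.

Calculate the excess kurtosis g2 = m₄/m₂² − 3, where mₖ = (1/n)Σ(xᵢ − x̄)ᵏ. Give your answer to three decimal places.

-1.752

x̄ = 4.2500
Σ(xᵢ − x̄)² = 107.5000 ⇒ m₂ = 13.43750
Σ(xᵢ − x̄)⁴ = 1802.4063 ⇒ m₄ = 225.30078
m₂² = 180.56641
g2 = m₄/m₂² − 3 = 1.24774 − 3 ≈ -1.752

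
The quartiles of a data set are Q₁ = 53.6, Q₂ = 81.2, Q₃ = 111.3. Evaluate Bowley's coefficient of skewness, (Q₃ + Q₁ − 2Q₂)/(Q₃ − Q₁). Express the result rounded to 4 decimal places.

numerator: Q₃ + Q₁ − 2Q₂ = 111.3 + 53.6 − 2×81.2 = 2.5000
denominator: Q₃ − Q₁ = 111.3 − 53.6 = 57.7000
Bowley skewness = 2.5000 / 57.7000 ≈ 0.0433

0.0433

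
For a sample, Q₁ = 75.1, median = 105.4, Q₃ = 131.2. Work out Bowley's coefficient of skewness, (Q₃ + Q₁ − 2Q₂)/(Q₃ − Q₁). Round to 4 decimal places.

numerator: Q₃ + Q₁ − 2Q₂ = 131.2 + 75.1 − 2×105.4 = -4.5000
denominator: Q₃ − Q₁ = 131.2 − 75.1 = 56.1000
Bowley skewness = -4.5000 / 56.1000 ≈ -0.0802

-0.0802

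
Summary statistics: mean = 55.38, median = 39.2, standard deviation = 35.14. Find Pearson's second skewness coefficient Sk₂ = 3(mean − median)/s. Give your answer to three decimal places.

1.381

Sk₂ = 3(55.38 − 39.2) / 35.14 = 3 × 16.1800 / 35.14
    = 48.5400 / 35.14 ≈ 1.381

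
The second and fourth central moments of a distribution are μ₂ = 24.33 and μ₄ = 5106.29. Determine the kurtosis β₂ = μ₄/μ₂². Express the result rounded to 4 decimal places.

8.6262

μ₂² = 24.33² = 591.94890
μ₄/μ₂² = 5106.29 / 591.94890 = 8.62623
β₂ ≈ 8.6262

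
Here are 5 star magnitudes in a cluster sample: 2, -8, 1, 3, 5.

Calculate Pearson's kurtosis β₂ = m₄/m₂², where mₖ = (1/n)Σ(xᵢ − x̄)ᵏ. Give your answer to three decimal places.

x̄ = 0.6000
Σ(xᵢ − x̄)² = 101.2000 ⇒ m₂ = 20.24000
Σ(xᵢ − x̄)⁴ = 5881.9360 ⇒ m₄ = 1176.38720
m₂² = 409.65760
β₂ = m₄/m₂² = 1176.38720 / 409.65760 ≈ 2.872

2.872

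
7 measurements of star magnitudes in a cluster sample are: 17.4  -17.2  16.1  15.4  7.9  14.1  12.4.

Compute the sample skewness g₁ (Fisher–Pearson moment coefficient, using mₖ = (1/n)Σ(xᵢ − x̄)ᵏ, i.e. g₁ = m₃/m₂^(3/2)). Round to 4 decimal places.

x̄ = (17.4 - 17.2 + 16.1 + 15.4 + 7.9 + 14.1 + 12.4) / 7 = 9.4429
deviations (xᵢ − x̄): 7.9571, -26.6429, 6.6571, 5.9571, -1.5429, 4.6571, 2.9571
Σ(xᵢ − x̄)² = 885.7771 ⇒ m₂ = 885.7771/7 = 126.53959
Σ(xᵢ − x̄)³ = -17778.7712 ⇒ m₃ = -17778.7712/7 = -2539.82445
m₂^(3/2) = 126.53959^(1.5) = 1423.44157
g₁ = m₃ / m₂^(3/2) = -2539.82445 / 1423.44157 ≈ -1.7843

-1.7843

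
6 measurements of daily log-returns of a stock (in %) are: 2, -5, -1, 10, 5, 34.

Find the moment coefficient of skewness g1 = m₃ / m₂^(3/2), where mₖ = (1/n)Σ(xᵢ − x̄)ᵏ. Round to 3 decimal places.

1.280

x̄ = (2 - 5 - 1 + 10 + 5 + 34) / 6 = 7.5000
deviations (xᵢ − x̄): -5.5000, -12.5000, -8.5000, 2.5000, -2.5000, 26.5000
Σ(xᵢ − x̄)² = 973.5000 ⇒ m₂ = 973.5000/6 = 162.25000
Σ(xᵢ − x̄)³ = 15876.0000 ⇒ m₃ = 15876.0000/6 = 2646.00000
m₂^(3/2) = 162.25000^(1.5) = 2066.69819
g1 = m₃ / m₂^(3/2) = 2646.00000 / 2066.69819 ≈ 1.280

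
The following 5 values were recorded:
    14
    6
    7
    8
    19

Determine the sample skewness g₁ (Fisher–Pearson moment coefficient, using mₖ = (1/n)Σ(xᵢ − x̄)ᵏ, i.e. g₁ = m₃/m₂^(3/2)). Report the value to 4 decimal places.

0.6519

x̄ = (14 + 6 + 7 + 8 + 19) / 5 = 10.8000
deviations (xᵢ − x̄): 3.2000, -4.8000, -3.8000, -2.8000, 8.2000
Σ(xᵢ − x̄)² = 122.8000 ⇒ m₂ = 122.8000/5 = 24.56000
Σ(xᵢ − x̄)³ = 396.7200 ⇒ m₃ = 396.7200/5 = 79.34400
m₂^(3/2) = 24.56000^(1.5) = 121.71456
g₁ = m₃ / m₂^(3/2) = 79.34400 / 121.71456 ≈ 0.6519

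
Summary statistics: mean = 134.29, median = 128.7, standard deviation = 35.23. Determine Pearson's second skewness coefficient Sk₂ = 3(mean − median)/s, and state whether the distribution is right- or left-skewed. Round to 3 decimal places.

0.476, right-skewed

Sk₂ = 3(134.29 − 128.7) / 35.23 = 3 × 5.5900 / 35.23
    = 16.7700 / 35.23 ≈ 0.476
Sk₂ > 0 ⇒ mean > median ⇒ right-skewed (positive skew).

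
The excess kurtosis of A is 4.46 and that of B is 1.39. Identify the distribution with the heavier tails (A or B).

A

Higher excess kurtosis ⇒ heavier tails relative to the normal distribution.
4.46 vs 1.39: the larger is 4.46, so A has heavier tails.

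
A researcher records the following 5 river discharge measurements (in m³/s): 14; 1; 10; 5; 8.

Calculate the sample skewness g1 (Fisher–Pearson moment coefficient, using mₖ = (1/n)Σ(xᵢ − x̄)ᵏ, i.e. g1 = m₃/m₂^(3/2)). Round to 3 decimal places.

x̄ = (14 + 1 + 10 + 5 + 8) / 5 = 7.6000
deviations (xᵢ − x̄): 6.4000, -6.6000, 2.4000, -2.6000, 0.4000
Σ(xᵢ − x̄)² = 97.2000 ⇒ m₂ = 97.2000/5 = 19.44000
Σ(xᵢ − x̄)³ = -29.0400 ⇒ m₃ = -29.0400/5 = -5.80800
m₂^(3/2) = 19.44000^(1.5) = 85.71255
g1 = m₃ / m₂^(3/2) = -5.80800 / 85.71255 ≈ -0.068

-0.068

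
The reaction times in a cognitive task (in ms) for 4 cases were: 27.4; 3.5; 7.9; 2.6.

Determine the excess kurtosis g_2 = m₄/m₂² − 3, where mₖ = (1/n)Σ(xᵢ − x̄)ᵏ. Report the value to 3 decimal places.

-0.782

x̄ = 10.3500
Σ(xᵢ − x̄)² = 403.6900 ⇒ m₂ = 100.92250
Σ(xᵢ − x̄)⁴ = 90353.1984 ⇒ m₄ = 22588.29961
m₂² = 10185.35101
g_2 = m₄/m₂² − 3 = 2.21772 − 3 ≈ -0.782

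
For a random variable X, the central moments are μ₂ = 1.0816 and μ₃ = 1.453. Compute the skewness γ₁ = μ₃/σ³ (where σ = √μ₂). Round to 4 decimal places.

1.2917

σ = √μ₂ = √1.0816 = 1.04000
σ³ = μ₂^(3/2) = 1.12486
γ₁ = μ₃/σ³ = 1.453 / 1.12486 ≈ 1.2917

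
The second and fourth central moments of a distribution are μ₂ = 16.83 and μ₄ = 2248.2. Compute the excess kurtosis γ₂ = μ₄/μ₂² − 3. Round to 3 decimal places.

μ₂² = 16.83² = 283.24890
μ₄/μ₂² = 2248.2 / 283.24890 = 7.93719
γ₂ = 7.93719 − 3 ≈ 4.937

4.937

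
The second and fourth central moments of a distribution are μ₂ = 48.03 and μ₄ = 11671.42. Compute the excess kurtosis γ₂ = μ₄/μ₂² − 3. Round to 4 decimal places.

μ₂² = 48.03² = 2306.88090
μ₄/μ₂² = 11671.42 / 2306.88090 = 5.05939
γ₂ = 5.05939 − 3 ≈ 2.0594

2.0594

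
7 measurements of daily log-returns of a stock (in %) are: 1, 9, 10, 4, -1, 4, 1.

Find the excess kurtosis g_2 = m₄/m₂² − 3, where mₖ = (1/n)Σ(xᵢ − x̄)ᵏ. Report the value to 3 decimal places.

x̄ = 4.0000
Σ(xᵢ − x̄)² = 104.0000 ⇒ m₂ = 14.85714
Σ(xᵢ − x̄)⁴ = 2708.0000 ⇒ m₄ = 386.85714
m₂² = 220.73469
g_2 = m₄/m₂² − 3 = 1.75259 − 3 ≈ -1.247

-1.247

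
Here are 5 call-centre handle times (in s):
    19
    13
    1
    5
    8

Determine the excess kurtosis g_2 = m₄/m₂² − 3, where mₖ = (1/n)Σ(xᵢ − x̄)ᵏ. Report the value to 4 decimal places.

-1.1582

x̄ = 9.2000
Σ(xᵢ − x̄)² = 196.8000 ⇒ m₂ = 39.36000
Σ(xᵢ − x̄)⁴ = 14266.6560 ⇒ m₄ = 2853.33120
m₂² = 1549.20960
g_2 = m₄/m₂² − 3 = 1.84180 − 3 ≈ -1.1582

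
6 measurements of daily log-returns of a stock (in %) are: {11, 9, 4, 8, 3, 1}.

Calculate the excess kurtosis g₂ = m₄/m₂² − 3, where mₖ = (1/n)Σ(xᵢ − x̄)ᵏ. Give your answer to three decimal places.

x̄ = 6.0000
Σ(xᵢ − x̄)² = 76.0000 ⇒ m₂ = 12.66667
Σ(xᵢ − x̄)⁴ = 1444.0000 ⇒ m₄ = 240.66667
m₂² = 160.44444
g₂ = m₄/m₂² − 3 = 1.50000 − 3 ≈ -1.500

-1.500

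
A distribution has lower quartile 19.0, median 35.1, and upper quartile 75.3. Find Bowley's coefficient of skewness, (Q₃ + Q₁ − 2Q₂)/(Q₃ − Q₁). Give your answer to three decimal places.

numerator: Q₃ + Q₁ − 2Q₂ = 75.3 + 19.0 − 2×35.1 = 24.1000
denominator: Q₃ − Q₁ = 75.3 − 19.0 = 56.3000
Bowley skewness = 24.1000 / 56.3000 ≈ 0.428

0.428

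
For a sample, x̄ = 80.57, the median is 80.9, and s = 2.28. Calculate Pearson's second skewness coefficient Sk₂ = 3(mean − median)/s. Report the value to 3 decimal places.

Sk₂ = 3(80.57 − 80.9) / 2.28 = 3 × -0.3300 / 2.28
    = -0.9900 / 2.28 ≈ -0.434

-0.434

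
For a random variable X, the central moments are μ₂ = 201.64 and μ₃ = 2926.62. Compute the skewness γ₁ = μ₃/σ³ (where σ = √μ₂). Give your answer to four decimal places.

σ = √μ₂ = √201.64 = 14.20000
σ³ = μ₂^(3/2) = 2863.28800
γ₁ = μ₃/σ³ = 2926.62 / 2863.28800 ≈ 1.0221

1.0221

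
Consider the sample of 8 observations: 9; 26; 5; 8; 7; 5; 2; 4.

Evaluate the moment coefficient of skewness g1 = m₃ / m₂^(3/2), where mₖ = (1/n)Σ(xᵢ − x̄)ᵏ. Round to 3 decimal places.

x̄ = (9 + 26 + 5 + 8 + 7 + 5 + 2 + 4) / 8 = 8.2500
deviations (xᵢ − x̄): 0.7500, 17.7500, -3.2500, -0.2500, -1.2500, -3.2500, -6.2500, -4.2500
Σ(xᵢ − x̄)² = 395.5000 ⇒ m₂ = 395.5000/8 = 49.43750
Σ(xᵢ − x̄)³ = 5201.2500 ⇒ m₃ = 5201.2500/8 = 650.15625
m₂^(3/2) = 49.43750^(1.5) = 347.60399
g1 = m₃ / m₂^(3/2) = 650.15625 / 347.60399 ≈ 1.870

1.870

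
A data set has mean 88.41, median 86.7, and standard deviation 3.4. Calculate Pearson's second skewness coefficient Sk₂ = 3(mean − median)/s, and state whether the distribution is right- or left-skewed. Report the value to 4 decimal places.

1.5088, right-skewed

Sk₂ = 3(88.41 − 86.7) / 3.4 = 3 × 1.7100 / 3.4
    = 5.1300 / 3.4 ≈ 1.5088
Sk₂ > 0 ⇒ mean > median ⇒ right-skewed (positive skew).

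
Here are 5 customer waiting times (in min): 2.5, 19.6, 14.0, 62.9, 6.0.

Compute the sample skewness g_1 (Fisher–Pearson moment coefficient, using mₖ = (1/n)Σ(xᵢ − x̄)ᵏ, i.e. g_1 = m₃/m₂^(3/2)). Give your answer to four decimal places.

1.2278

x̄ = (2.5 + 19.6 + 14.0 + 62.9 + 6.0) / 5 = 21.0000
deviations (xᵢ − x̄): -18.5000, -1.4000, -7.0000, 41.9000, -15.0000
Σ(xᵢ − x̄)² = 2373.8200 ⇒ m₂ = 2373.8200/5 = 474.76400
Σ(xᵢ − x̄)³ = 63507.6900 ⇒ m₃ = 63507.6900/5 = 12701.53800
m₂^(3/2) = 474.76400^(1.5) = 10344.67070
g_1 = m₃ / m₂^(3/2) = 12701.53800 / 10344.67070 ≈ 1.2278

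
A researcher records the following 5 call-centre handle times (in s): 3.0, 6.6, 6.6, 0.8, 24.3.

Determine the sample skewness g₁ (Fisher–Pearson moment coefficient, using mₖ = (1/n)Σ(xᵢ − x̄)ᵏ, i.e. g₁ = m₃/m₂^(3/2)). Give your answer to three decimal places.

1.235

x̄ = (3.0 + 6.6 + 6.6 + 0.8 + 24.3) / 5 = 8.2600
deviations (xᵢ − x̄): -5.2600, -1.6600, -1.6600, -7.4600, 16.0400
Σ(xᵢ − x̄)² = 346.1120 ⇒ m₂ = 346.1120/5 = 69.22240
Σ(xᵢ − x̄)³ = 3556.9558 ⇒ m₃ = 3556.9558/5 = 711.39115
m₂^(3/2) = 69.22240^(1.5) = 575.93037
g₁ = m₃ / m₂^(3/2) = 711.39115 / 575.93037 ≈ 1.235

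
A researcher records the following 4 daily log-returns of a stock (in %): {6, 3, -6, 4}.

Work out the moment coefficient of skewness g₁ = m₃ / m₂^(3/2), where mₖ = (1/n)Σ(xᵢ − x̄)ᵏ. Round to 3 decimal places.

-0.962

x̄ = (6 + 3 - 6 + 4) / 4 = 1.7500
deviations (xᵢ − x̄): 4.2500, 1.2500, -7.7500, 2.2500
Σ(xᵢ − x̄)² = 84.7500 ⇒ m₂ = 84.7500/4 = 21.18750
Σ(xᵢ − x̄)³ = -375.3750 ⇒ m₃ = -375.3750/4 = -93.84375
m₂^(3/2) = 21.18750^(1.5) = 97.52581
g₁ = m₃ / m₂^(3/2) = -93.84375 / 97.52581 ≈ -0.962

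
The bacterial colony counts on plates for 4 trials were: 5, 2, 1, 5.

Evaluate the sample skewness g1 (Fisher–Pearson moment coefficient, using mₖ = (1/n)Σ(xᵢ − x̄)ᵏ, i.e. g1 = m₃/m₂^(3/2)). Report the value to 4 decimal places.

x̄ = (5 + 2 + 1 + 5) / 4 = 3.2500
deviations (xᵢ − x̄): 1.7500, -1.2500, -2.2500, 1.7500
Σ(xᵢ − x̄)² = 12.7500 ⇒ m₂ = 12.7500/4 = 3.18750
Σ(xᵢ − x̄)³ = -2.6250 ⇒ m₃ = -2.6250/4 = -0.65625
m₂^(3/2) = 3.18750^(1.5) = 5.69083
g1 = m₃ / m₂^(3/2) = -0.65625 / 5.69083 ≈ -0.1153

-0.1153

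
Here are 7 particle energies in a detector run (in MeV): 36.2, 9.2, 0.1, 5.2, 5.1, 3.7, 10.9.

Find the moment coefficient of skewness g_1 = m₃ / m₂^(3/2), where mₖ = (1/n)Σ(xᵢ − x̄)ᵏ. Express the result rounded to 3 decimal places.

x̄ = (36.2 + 9.2 + 0.1 + 5.2 + 5.1 + 3.7 + 10.9) / 7 = 10.0571
deviations (xᵢ − x̄): 26.1429, -0.8571, -9.9571, -4.8571, -4.9571, -6.3571, 0.8429
Σ(xᵢ − x̄)² = 872.6171 ⇒ m₂ = 872.6171/7 = 124.65959
Σ(xᵢ − x̄)³ = 16386.7652 ⇒ m₃ = 16386.7652/7 = 2340.96645
m₂^(3/2) = 124.65959^(1.5) = 1391.83756
g_1 = m₃ / m₂^(3/2) = 2340.96645 / 1391.83756 ≈ 1.682

1.682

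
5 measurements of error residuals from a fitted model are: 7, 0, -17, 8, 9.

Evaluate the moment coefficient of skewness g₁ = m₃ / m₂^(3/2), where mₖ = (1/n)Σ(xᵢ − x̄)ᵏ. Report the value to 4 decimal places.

-1.1579

x̄ = (7 + 0 - 17 + 8 + 9) / 5 = 1.4000
deviations (xᵢ − x̄): 5.6000, -1.4000, -18.4000, 6.6000, 7.6000
Σ(xᵢ − x̄)² = 473.2000 ⇒ m₂ = 473.2000/5 = 94.64000
Σ(xᵢ − x̄)³ = -5330.1600 ⇒ m₃ = -5330.1600/5 = -1066.03200
m₂^(3/2) = 94.64000^(1.5) = 920.68718
g₁ = m₃ / m₂^(3/2) = -1066.03200 / 920.68718 ≈ -1.1579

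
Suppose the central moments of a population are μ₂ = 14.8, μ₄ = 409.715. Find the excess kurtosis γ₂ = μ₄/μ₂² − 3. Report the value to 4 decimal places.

μ₂² = 14.8² = 219.04000
μ₄/μ₂² = 409.715 / 219.04000 = 1.87050
γ₂ = 1.87050 − 3 ≈ -1.1295

-1.1295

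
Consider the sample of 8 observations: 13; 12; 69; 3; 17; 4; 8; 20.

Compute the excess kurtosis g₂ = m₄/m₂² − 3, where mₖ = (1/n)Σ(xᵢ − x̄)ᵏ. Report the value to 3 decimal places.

x̄ = 18.2500
Σ(xᵢ − x̄)² = 3187.5000 ⇒ m₂ = 398.43750
Σ(xᵢ − x̄)⁴ = 6742177.4063 ⇒ m₄ = 842772.17578
m₂² = 158752.44141
g₂ = m₄/m₂² − 3 = 5.30872 − 3 ≈ 2.309

2.309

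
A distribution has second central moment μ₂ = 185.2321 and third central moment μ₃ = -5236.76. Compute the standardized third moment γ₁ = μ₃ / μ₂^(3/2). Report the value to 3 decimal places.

-2.077

σ = √μ₂ = √185.2321 = 13.61000
σ³ = μ₂^(3/2) = 2521.00888
γ₁ = μ₃/σ³ = -5236.76 / 2521.00888 ≈ -2.077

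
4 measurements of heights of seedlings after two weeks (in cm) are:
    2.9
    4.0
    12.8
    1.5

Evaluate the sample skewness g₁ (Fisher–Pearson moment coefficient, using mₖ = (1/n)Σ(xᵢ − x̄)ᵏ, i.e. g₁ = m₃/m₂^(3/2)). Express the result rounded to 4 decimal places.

x̄ = (2.9 + 4.0 + 12.8 + 1.5) / 4 = 5.3000
deviations (xᵢ − x̄): -2.4000, -1.3000, 7.5000, -3.8000
Σ(xᵢ − x̄)² = 78.1400 ⇒ m₂ = 78.1400/4 = 19.53500
Σ(xᵢ − x̄)³ = 350.9820 ⇒ m₃ = 350.9820/4 = 87.74550
m₂^(3/2) = 19.53500^(1.5) = 86.34161
g₁ = m₃ / m₂^(3/2) = 87.74550 / 86.34161 ≈ 1.0163

1.0163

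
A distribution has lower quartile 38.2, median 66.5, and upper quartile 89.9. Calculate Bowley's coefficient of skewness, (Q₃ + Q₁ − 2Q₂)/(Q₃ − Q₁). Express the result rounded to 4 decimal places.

-0.0948

numerator: Q₃ + Q₁ − 2Q₂ = 89.9 + 38.2 − 2×66.5 = -4.9000
denominator: Q₃ − Q₁ = 89.9 − 38.2 = 51.7000
Bowley skewness = -4.9000 / 51.7000 ≈ -0.0948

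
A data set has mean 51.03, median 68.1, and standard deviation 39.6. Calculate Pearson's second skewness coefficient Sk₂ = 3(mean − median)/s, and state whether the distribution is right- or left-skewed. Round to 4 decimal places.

Sk₂ = 3(51.03 − 68.1) / 39.6 = 3 × -17.0700 / 39.6
    = -51.2100 / 39.6 ≈ -1.2932
Sk₂ < 0 ⇒ mean < median ⇒ left-skewed (negative skew).

-1.2932, left-skewed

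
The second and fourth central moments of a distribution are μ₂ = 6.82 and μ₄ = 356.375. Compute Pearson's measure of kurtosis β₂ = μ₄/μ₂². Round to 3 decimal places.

μ₂² = 6.82² = 46.51240
μ₄/μ₂² = 356.375 / 46.51240 = 7.66194
β₂ ≈ 7.662

7.662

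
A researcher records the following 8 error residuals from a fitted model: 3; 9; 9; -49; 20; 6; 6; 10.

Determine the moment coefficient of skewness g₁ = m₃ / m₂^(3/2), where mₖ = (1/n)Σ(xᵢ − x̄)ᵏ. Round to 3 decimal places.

x̄ = (3 + 9 + 9 - 49 + 20 + 6 + 6 + 10) / 8 = 1.7500
deviations (xᵢ − x̄): 1.2500, 7.2500, 7.2500, -50.7500, 18.2500, 4.2500, 4.2500, 8.2500
Σ(xᵢ − x̄)² = 3119.5000 ⇒ m₂ = 3119.5000/8 = 389.93750
Σ(xᵢ − x̄)³ = -123152.2500 ⇒ m₃ = -123152.2500/8 = -15394.03125
m₂^(3/2) = 389.93750^(1.5) = 7700.03155
g₁ = m₃ / m₂^(3/2) = -15394.03125 / 7700.03155 ≈ -1.999

-1.999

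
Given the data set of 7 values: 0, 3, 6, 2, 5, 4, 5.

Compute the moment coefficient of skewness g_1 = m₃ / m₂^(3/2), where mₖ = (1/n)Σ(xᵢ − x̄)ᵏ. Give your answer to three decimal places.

x̄ = (0 + 3 + 6 + 2 + 5 + 4 + 5) / 7 = 3.5714
deviations (xᵢ − x̄): -3.5714, -0.5714, 2.4286, -1.5714, 1.4286, 0.4286, 1.4286
Σ(xᵢ − x̄)² = 25.7143 ⇒ m₂ = 25.7143/7 = 3.67347
Σ(xᵢ − x̄)³ = -29.3878 ⇒ m₃ = -29.3878/7 = -4.19825
m₂^(3/2) = 3.67347^(1.5) = 7.04068
g_1 = m₃ / m₂^(3/2) = -4.19825 / 7.04068 ≈ -0.596

-0.596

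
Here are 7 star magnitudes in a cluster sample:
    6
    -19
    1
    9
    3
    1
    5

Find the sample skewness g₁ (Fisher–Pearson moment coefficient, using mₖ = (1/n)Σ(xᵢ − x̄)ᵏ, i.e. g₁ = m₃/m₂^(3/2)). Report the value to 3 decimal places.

-1.630

x̄ = (6 - 19 + 1 + 9 + 3 + 1 + 5) / 7 = 0.8571
deviations (xᵢ − x̄): 5.1429, -19.8571, 0.1429, 8.1429, 2.1429, 0.1429, 4.1429
Σ(xᵢ − x̄)² = 508.8571 ⇒ m₂ = 508.8571/7 = 72.69388
Σ(xᵢ − x̄)³ = -7072.8980 ⇒ m₃ = -7072.8980/7 = -1010.41399
m₂^(3/2) = 72.69388^(1.5) = 619.79312
g₁ = m₃ / m₂^(3/2) = -1010.41399 / 619.79312 ≈ -1.630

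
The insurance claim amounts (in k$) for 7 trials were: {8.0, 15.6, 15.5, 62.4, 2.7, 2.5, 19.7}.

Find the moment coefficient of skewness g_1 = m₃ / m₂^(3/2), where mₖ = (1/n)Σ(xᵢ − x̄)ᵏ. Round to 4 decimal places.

x̄ = (8.0 + 15.6 + 15.5 + 62.4 + 2.7 + 2.5 + 19.7) / 7 = 18.0571
deviations (xᵢ − x̄): -10.0571, -2.4571, -2.5571, 44.3429, -15.3571, -15.5571, 1.6429
Σ(xᵢ − x̄)² = 2560.5771 ⇒ m₂ = 2560.5771/7 = 365.79673
Σ(xᵢ − x̄)³ = 78759.4386 ⇒ m₃ = 78759.4386/7 = 11251.34837
m₂^(3/2) = 365.79673^(1.5) = 6996.16006
g_1 = m₃ / m₂^(3/2) = 11251.34837 / 6996.16006 ≈ 1.6082

1.6082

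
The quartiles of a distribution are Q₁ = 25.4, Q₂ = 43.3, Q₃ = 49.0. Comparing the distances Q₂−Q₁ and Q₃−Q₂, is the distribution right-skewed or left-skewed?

Q₂ − Q₁ = 17.9;  Q₃ − Q₂ = 5.7
Q₂ − Q₁ > Q₃ − Q₂ ⇒ the lower half is more spread out ⇒ left-skewed.

left-skewed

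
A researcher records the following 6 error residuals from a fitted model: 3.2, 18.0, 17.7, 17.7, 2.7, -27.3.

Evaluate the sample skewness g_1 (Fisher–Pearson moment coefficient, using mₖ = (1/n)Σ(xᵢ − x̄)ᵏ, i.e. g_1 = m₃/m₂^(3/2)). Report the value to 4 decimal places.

x̄ = (3.2 + 18.0 + 17.7 + 17.7 + 2.7 - 27.3) / 6 = 5.3333
deviations (xᵢ − x̄): -2.1333, 12.6667, 12.3667, 12.3667, -2.6333, -32.6333
Σ(xᵢ − x̄)² = 1542.7333 ⇒ m₂ = 1542.7333/6 = 257.12222
Σ(xᵢ − x̄)³ = -28965.4556 ⇒ m₃ = -28965.4556/6 = -4827.57593
m₂^(3/2) = 257.12222^(1.5) = 4122.96283
g_1 = m₃ / m₂^(3/2) = -4827.57593 / 4122.96283 ≈ -1.1709

-1.1709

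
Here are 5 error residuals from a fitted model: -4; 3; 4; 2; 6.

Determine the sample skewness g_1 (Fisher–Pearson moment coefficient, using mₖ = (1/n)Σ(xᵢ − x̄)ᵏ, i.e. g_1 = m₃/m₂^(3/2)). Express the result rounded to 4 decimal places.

-0.9252

x̄ = (-4 + 3 + 4 + 2 + 6) / 5 = 2.2000
deviations (xᵢ − x̄): -6.2000, 0.8000, 1.8000, -0.2000, 3.8000
Σ(xᵢ − x̄)² = 56.8000 ⇒ m₂ = 56.8000/5 = 11.36000
Σ(xᵢ − x̄)³ = -177.1200 ⇒ m₃ = -177.1200/5 = -35.42400
m₂^(3/2) = 11.36000^(1.5) = 38.28842
g_1 = m₃ / m₂^(3/2) = -35.42400 / 38.28842 ≈ -0.9252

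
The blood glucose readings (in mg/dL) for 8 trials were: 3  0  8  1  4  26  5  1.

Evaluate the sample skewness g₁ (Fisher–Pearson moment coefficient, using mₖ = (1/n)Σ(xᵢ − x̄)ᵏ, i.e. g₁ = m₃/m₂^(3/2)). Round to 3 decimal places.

x̄ = (3 + 0 + 8 + 1 + 4 + 26 + 5 + 1) / 8 = 6.0000
deviations (xᵢ − x̄): -3.0000, -6.0000, 2.0000, -5.0000, -2.0000, 20.0000, -1.0000, -5.0000
Σ(xᵢ − x̄)² = 504.0000 ⇒ m₂ = 504.0000/8 = 63.00000
Σ(xᵢ − x̄)³ = 7506.0000 ⇒ m₃ = 7506.0000/8 = 938.25000
m₂^(3/2) = 63.00000^(1.5) = 500.04700
g₁ = m₃ / m₂^(3/2) = 938.25000 / 500.04700 ≈ 1.876

1.876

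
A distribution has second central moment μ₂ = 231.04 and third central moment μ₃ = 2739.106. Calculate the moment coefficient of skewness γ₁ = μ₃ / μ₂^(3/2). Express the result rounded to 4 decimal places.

0.7800

σ = √μ₂ = √231.04 = 15.20000
σ³ = μ₂^(3/2) = 3511.80800
γ₁ = μ₃/σ³ = 2739.106 / 3511.80800 ≈ 0.7800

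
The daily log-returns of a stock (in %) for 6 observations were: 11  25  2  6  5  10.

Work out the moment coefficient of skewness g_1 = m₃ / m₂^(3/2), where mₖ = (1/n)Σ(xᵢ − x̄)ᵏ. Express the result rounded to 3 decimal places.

x̄ = (11 + 25 + 2 + 6 + 5 + 10) / 6 = 9.8333
deviations (xᵢ − x̄): 1.1667, 15.1667, -7.8333, -3.8333, -4.8333, 0.1667
Σ(xᵢ − x̄)² = 330.8333 ⇒ m₂ = 330.8333/6 = 55.13889
Σ(xᵢ − x̄)³ = 2840.4444 ⇒ m₃ = 2840.4444/6 = 473.40741
m₂^(3/2) = 55.13889^(1.5) = 409.43693
g_1 = m₃ / m₂^(3/2) = 473.40741 / 409.43693 ≈ 1.156

1.156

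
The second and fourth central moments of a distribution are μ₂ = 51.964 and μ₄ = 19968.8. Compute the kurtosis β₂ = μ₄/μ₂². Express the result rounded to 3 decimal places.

7.395

μ₂² = 51.964² = 2700.25730
μ₄/μ₂² = 19968.8 / 2700.25730 = 7.39515
β₂ ≈ 7.395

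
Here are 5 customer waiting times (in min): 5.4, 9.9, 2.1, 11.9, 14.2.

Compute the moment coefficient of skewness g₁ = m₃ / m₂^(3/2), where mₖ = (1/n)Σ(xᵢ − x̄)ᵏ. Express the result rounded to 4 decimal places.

-0.2896

x̄ = (5.4 + 9.9 + 2.1 + 11.9 + 14.2) / 5 = 8.7000
deviations (xᵢ − x̄): -3.3000, 1.2000, -6.6000, 3.2000, 5.5000
Σ(xᵢ − x̄)² = 96.3800 ⇒ m₂ = 96.3800/5 = 19.27600
Σ(xᵢ − x̄)³ = -122.5620 ⇒ m₃ = -122.5620/5 = -24.51240
m₂^(3/2) = 19.27600^(1.5) = 84.63020
g₁ = m₃ / m₂^(3/2) = -24.51240 / 84.63020 ≈ -0.2896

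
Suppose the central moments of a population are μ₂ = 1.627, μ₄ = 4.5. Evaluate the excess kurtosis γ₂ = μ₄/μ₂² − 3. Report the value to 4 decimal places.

μ₂² = 1.627² = 2.64713
μ₄/μ₂² = 4.5 / 2.64713 = 1.69995
γ₂ = 1.69995 − 3 ≈ -1.3000

-1.3000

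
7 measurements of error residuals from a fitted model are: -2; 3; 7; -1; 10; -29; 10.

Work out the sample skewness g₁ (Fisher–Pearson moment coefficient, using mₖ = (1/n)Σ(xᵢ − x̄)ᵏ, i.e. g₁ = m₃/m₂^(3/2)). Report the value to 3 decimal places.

-1.522

x̄ = (-2 + 3 + 7 - 1 + 10 - 29 + 10) / 7 = -0.2857
deviations (xᵢ − x̄): -1.7143, 3.2857, 7.2857, -0.7143, 10.2857, -28.7143, 10.2857
Σ(xᵢ − x̄)² = 1103.4286 ⇒ m₂ = 1103.4286/7 = 157.63265
Σ(xᵢ − x̄)³ = -21082.0408 ⇒ m₃ = -21082.0408/7 = -3011.72012
m₂^(3/2) = 157.63265^(1.5) = 1979.10701
g₁ = m₃ / m₂^(3/2) = -3011.72012 / 1979.10701 ≈ -1.522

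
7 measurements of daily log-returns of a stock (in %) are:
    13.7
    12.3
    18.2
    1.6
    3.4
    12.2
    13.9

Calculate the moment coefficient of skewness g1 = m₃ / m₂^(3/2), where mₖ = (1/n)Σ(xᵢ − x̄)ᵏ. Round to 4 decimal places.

-0.5740

x̄ = (13.7 + 12.3 + 18.2 + 1.6 + 3.4 + 12.2 + 13.9) / 7 = 10.7571
deviations (xᵢ − x̄): 2.9429, 1.5429, 7.4429, -9.1571, -7.3571, 1.4429, 3.1429
Σ(xᵢ − x̄)² = 216.3771 ⇒ m₂ = 216.3771/7 = 30.91102
Σ(xᵢ − x̄)³ = -690.5685 ⇒ m₃ = -690.5685/7 = -98.65265
m₂^(3/2) = 30.91102^(1.5) = 171.85810
g1 = m₃ / m₂^(3/2) = -98.65265 / 171.85810 ≈ -0.5740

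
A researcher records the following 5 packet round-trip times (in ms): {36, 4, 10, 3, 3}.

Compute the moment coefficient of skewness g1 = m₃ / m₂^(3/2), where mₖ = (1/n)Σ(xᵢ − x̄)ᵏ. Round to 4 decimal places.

x̄ = (36 + 4 + 10 + 3 + 3) / 5 = 11.2000
deviations (xᵢ − x̄): 24.8000, -7.2000, -1.2000, -8.2000, -8.2000
Σ(xᵢ − x̄)² = 802.8000 ⇒ m₂ = 802.8000/5 = 160.56000
Σ(xᵢ − x̄)³ = 13775.2800 ⇒ m₃ = 13775.2800/5 = 2755.05600
m₂^(3/2) = 160.56000^(1.5) = 2034.49225
g1 = m₃ / m₂^(3/2) = 2755.05600 / 2034.49225 ≈ 1.3542

1.3542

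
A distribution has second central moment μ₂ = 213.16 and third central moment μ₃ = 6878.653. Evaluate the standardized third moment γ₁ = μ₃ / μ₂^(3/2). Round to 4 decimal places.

σ = √μ₂ = √213.16 = 14.60000
σ³ = μ₂^(3/2) = 3112.13600
γ₁ = μ₃/σ³ = 6878.653 / 3112.13600 ≈ 2.2103

2.2103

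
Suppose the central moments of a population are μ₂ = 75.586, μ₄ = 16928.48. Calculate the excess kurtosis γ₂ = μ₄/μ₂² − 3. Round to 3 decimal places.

-0.037

μ₂² = 75.586² = 5713.24340
μ₄/μ₂² = 16928.48 / 5713.24340 = 2.96302
γ₂ = 2.96302 − 3 ≈ -0.037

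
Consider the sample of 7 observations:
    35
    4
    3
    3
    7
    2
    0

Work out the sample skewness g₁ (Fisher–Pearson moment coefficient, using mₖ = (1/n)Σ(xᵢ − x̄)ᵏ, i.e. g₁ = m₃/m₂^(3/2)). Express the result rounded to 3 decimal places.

1.916

x̄ = (35 + 4 + 3 + 3 + 7 + 2 + 0) / 7 = 7.7143
deviations (xᵢ − x̄): 27.2857, -3.7143, -4.7143, -4.7143, -0.7143, -5.7143, -7.7143
Σ(xᵢ − x̄)² = 895.4286 ⇒ m₂ = 895.4286/7 = 127.91837
Σ(xᵢ − x̄)³ = 19407.6735 ⇒ m₃ = 19407.6735/7 = 2772.52478
m₂^(3/2) = 127.91837^(1.5) = 1446.76956
g₁ = m₃ / m₂^(3/2) = 2772.52478 / 1446.76956 ≈ 1.916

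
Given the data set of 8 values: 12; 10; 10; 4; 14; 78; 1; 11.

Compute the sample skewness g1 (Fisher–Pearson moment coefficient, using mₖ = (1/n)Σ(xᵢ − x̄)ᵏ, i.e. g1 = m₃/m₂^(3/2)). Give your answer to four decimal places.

2.1293

x̄ = (12 + 10 + 10 + 4 + 14 + 78 + 1 + 11) / 8 = 17.5000
deviations (xᵢ − x̄): -5.5000, -7.5000, -7.5000, -13.5000, -3.5000, 60.5000, -16.5000, -6.5000
Σ(xᵢ − x̄)² = 4312.0000 ⇒ m₂ = 4312.0000/8 = 539.00000
Σ(xᵢ − x̄)³ = 213165.0000 ⇒ m₃ = 213165.0000/8 = 26645.62500
m₂^(3/2) = 539.00000^(1.5) = 12513.62533
g1 = m₃ / m₂^(3/2) = 26645.62500 / 12513.62533 ≈ 2.1293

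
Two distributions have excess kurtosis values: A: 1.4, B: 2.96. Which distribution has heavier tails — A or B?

Higher excess kurtosis ⇒ heavier tails relative to the normal distribution.
1.4 vs 2.96: the larger is 2.96, so B has heavier tails.

B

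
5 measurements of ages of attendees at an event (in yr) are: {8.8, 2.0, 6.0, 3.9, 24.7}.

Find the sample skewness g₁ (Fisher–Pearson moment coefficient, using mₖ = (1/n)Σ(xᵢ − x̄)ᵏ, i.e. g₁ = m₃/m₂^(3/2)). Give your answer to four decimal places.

x̄ = (8.8 + 2.0 + 6.0 + 3.9 + 24.7) / 5 = 9.0800
deviations (xᵢ − x̄): -0.2800, -7.0800, -3.0800, -5.1800, 15.6200
Σ(xᵢ − x̄)² = 330.5080 ⇒ m₂ = 330.5080/5 = 66.10160
Σ(xᵢ − x̄)³ = 3287.9095 ⇒ m₃ = 3287.9095/5 = 657.58190
m₂^(3/2) = 66.10160^(1.5) = 537.42511
g₁ = m₃ / m₂^(3/2) = 657.58190 / 537.42511 ≈ 1.2236

1.2236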